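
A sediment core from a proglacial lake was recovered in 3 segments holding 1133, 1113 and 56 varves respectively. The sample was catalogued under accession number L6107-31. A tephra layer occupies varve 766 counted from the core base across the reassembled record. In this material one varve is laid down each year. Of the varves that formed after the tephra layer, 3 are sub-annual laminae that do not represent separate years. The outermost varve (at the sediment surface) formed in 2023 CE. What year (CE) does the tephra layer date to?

490 CE

Total varves = 1133 + 1113 + 56 = 2302.
Between varve 766 and the sediment surface there are 2302 − 766 = 1536 varves.
1536 − 3 false = 1533 true varves after the tephra layer.
2023 − 1533 = 490 CE.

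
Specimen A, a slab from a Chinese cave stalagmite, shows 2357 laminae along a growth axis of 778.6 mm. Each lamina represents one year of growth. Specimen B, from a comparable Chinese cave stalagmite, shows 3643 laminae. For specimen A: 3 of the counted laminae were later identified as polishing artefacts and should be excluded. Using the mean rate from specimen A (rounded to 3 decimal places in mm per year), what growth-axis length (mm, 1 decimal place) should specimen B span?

Specimen A: correcting the raw count gives 2357 − 3 = 2354 true laminae.
A: Mean rate = 778.6 mm / 2354 years ≈ 0.331 mm/year.
For B, 0.331 mm/year × 3643 years = 1205.8 mm.

1205.8 mm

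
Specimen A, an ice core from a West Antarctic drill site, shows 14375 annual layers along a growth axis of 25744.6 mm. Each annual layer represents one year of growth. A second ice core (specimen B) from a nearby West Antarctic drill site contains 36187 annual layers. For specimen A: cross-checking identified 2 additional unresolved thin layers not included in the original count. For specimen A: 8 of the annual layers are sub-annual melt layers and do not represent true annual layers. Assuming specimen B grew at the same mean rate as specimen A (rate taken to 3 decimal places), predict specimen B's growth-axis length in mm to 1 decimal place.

Specimen A: adjusted count: 14375 − 8 + 2 = 14369 annual layers.
A: Mean rate = 25744.6 mm / 14369 years ≈ 1.792 mm per year.
For B, 1.792 mm/year × 36187 years = 64847.1 mm.

64847.1 mm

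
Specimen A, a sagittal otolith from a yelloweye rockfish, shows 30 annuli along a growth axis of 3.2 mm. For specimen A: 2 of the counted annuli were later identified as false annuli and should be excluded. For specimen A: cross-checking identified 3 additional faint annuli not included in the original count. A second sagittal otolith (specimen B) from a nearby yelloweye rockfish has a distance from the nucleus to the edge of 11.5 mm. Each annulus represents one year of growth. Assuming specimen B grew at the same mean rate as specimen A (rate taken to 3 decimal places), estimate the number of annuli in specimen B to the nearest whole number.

112 annuli

Specimen A: after corrections the count is 30 − 2 + 3 = 31 annuli.
A: 3.2 mm over 31 years gives 3.2 / 31 ≈ 0.103 mm/year.
B spans 11.5 / 0.103 = 111.65 years ≈ 112 annuli.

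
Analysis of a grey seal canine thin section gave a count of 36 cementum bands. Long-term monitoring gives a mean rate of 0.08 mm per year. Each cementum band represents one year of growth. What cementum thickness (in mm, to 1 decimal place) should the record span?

2.9 mm

36 years of growth are recorded.
36 years at 0.08 mm/year gives 0.08 × 36 = 2.9 mm.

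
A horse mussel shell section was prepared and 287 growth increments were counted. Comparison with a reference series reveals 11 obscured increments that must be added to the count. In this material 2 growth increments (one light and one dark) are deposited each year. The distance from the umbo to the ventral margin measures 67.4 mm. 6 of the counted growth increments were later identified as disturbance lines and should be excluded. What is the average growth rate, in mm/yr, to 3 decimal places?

0.462 mm/yr

After corrections the count is 287 − 6 + 11 = 292 growth increments.
292 growth increments at 2 per year is 292 / 2 = 146 years.
Extension rate ≈ 67.4 / 146 = 0.462 mm/yr.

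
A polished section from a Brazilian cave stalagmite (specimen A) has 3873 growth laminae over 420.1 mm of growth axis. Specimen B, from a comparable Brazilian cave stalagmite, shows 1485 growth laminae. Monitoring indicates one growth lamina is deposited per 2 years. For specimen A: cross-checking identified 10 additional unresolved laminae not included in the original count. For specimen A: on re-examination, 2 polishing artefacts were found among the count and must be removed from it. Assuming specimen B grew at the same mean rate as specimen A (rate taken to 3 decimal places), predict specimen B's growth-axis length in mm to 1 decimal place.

Specimen A: correcting the raw count gives 3873 − 2 + 10 = 3881 true growth laminae.
Specimen A: 3881 growth laminae at 2 years each span 3881 × 2 = 7762 years.
A: Extension rate ≈ 420.1 / 7762 = 0.054 mm/yr.
Specimen B: multiplying by 2 years per growth lamina: 1485 × 2 = 2970 years. For B, 0.054 mm/year × 2970 years = 160.4 mm.

160.4 mm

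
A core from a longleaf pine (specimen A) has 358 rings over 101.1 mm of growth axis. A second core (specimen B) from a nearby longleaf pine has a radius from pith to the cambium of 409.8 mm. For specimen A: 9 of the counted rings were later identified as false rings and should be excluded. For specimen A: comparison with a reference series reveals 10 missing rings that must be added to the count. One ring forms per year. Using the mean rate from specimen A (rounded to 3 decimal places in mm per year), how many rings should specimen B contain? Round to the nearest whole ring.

Specimen A: correcting the raw count gives 358 − 9 + 10 = 359 true rings.
A: 101.1 mm over 359 years gives 101.1 / 359 ≈ 0.282 mm/year.
For B, 409.8 / 0.282 = 1453.19 years ≈ 1453 rings.

1453 rings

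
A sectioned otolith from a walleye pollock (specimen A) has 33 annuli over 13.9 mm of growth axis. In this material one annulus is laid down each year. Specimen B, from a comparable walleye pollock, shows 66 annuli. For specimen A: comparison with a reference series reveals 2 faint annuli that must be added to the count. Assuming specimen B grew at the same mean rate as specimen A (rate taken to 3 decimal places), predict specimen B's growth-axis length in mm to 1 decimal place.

Specimen A: correcting the raw count gives 33 + 2 = 35 true annuli.
A: 13.9 mm over 35 years gives 13.9 / 35 ≈ 0.397 mm/yr.
For B, 0.397 mm/year × 66 years = 26.2 mm.

26.2 mm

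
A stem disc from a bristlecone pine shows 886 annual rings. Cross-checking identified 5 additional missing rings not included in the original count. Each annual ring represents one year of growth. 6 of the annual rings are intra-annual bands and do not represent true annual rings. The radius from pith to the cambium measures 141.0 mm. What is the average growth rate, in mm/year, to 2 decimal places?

After corrections the count is 886 − 6 + 5 = 885 annual rings.
Extension rate ≈ 141.0 / 885 = 0.16 mm/year.

0.16 mm/year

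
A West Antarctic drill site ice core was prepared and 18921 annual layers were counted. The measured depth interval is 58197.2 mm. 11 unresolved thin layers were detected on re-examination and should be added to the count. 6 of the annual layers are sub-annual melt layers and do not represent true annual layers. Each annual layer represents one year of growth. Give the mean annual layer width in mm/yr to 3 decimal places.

Adjusted count: 18921 − 6 + 11 = 18926 annual layers.
58197.2 mm over 18926 years gives 58197.2 / 18926 ≈ 3.075 mm/yr.

3.075 mm/yr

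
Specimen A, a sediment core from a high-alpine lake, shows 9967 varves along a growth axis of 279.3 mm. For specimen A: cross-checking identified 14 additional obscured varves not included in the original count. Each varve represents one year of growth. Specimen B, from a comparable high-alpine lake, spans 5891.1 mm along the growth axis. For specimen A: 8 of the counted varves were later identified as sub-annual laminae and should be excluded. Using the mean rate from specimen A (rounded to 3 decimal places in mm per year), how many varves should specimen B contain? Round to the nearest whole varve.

Specimen A: correcting the raw count gives 9967 − 8 + 14 = 9973 true varves.
A: Extension rate ≈ 279.3 / 9973 = 0.028 mm per year.
B spans 5891.1 / 0.028 = 210396.43 years ≈ 210396 varves.

210396 varves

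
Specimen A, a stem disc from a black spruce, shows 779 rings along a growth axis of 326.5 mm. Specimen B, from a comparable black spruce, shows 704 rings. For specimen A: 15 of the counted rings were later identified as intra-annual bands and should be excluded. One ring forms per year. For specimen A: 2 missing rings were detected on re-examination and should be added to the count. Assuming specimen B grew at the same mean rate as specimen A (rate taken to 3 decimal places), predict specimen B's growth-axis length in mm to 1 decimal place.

Specimen A: true ring count = 779 − 15 + 2 = 766.
A: 326.5 mm over 766 years gives 326.5 / 766 ≈ 0.426 mm/year.
For B, 0.426 mm/year × 704 years = 299.9 mm.

299.9 mm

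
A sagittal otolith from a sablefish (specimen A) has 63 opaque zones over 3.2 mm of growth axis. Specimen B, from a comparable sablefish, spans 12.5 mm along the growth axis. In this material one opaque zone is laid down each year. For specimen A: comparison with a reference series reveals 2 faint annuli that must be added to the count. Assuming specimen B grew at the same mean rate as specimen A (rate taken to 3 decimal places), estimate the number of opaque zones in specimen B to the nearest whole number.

Specimen A: correcting the raw count gives 63 + 2 = 65 true opaque zones.
A: Extension rate ≈ 3.2 / 65 = 0.049 mm/yr.
B spans 12.5 / 0.049 = 255.10 years ≈ 255 opaque zones.

255 opaque zones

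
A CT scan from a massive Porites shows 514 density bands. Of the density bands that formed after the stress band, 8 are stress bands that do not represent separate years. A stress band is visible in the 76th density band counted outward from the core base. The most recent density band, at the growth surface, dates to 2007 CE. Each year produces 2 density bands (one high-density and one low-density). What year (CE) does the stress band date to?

Between density band 76 and the growth surface there are 514 − 76 = 438 density bands.
Excluding 8 false density bands: 438 − 8 = 430.
With 2 density bands per year, 430 / 2 = 215 years.
The density band at the growth surface is 2007 CE, so the stress band dates to 2007 − 215 = 1792 CE.

1792 CE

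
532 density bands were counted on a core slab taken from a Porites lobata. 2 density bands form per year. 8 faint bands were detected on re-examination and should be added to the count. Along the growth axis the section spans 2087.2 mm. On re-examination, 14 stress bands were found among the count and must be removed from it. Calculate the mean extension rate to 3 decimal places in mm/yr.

7.936 mm/yr

Adjusted count: 532 − 14 + 8 = 526 density bands.
526 density bands at 2 per year is 526 / 2 = 263 years.
Extension rate ≈ 2087.2 / 263 = 7.936 mm/yr.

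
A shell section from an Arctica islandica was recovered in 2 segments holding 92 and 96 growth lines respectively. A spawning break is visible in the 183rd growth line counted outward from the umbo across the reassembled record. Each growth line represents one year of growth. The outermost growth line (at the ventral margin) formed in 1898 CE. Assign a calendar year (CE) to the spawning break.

1893 CE

Total growth lines = 92 + 96 = 188.
Between growth line 183 and the ventral margin there are 188 − 183 = 5 growth lines.
Counting back 5 years from 1898 CE places the spawning break in 1898 − 5 = 1893 CE.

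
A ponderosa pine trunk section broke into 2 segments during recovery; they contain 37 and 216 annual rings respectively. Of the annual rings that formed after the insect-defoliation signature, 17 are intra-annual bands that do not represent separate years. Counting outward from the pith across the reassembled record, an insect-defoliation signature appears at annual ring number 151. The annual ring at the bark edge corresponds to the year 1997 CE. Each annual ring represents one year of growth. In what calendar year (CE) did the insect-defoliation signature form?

Total annual rings = 37 + 216 = 253.
The insect-defoliation signature sits at annual ring 151 from the pith, so 253 − 151 = 102 annual rings formed after it.
Removing the 17 false annual rings leaves 102 − 17 = 85 true annual rings beyond the insect-defoliation signature.
1997 − 85 = 1912 CE.

1912 CE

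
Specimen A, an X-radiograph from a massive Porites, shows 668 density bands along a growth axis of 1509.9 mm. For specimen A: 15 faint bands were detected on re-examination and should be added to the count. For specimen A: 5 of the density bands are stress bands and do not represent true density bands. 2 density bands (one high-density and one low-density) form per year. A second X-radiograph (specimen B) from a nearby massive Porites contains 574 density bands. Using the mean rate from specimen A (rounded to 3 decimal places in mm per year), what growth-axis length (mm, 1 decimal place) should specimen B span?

Specimen A: correcting the raw count gives 668 − 5 + 15 = 678 true density bands.
Specimen A: with 2 density bands per year, 678 / 2 = 339 years.
A: 1509.9 mm over 339 years gives 1509.9 / 339 ≈ 4.454 mm/yr.
Specimen B: 574 density bands at 2 per year is 574 / 2 = 287 years. B's length ≈ 4.454 × 287 = 1278.3 mm.

1278.3 mm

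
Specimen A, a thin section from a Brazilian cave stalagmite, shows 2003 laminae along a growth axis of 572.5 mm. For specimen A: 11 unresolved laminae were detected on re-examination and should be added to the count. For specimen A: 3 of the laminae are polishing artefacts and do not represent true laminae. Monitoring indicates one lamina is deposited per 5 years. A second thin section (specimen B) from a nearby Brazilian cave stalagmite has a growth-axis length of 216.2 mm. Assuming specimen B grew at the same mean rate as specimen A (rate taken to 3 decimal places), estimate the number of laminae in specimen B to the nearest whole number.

759 laminae

Specimen A: adjusted count: 2003 − 3 + 11 = 2011 laminae.
Specimen A: multiplying by 5 years per lamina: 2011 × 5 = 10055 years.
A: Extension rate ≈ 572.5 / 10055 = 0.057 mm/yr.
B spans 216.2 / 0.057 = 3792.98 years; at 5 years per lamina that is 3792.98 / 5 ≈ 759 laminae.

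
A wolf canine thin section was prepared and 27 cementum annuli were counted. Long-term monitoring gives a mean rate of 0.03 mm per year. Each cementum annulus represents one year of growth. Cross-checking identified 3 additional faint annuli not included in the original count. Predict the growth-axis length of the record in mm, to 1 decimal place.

Correcting the raw count gives 27 + 3 = 30 true cementum annuli.
Predicted length = 0.03 mm/year × 30 years = 0.9 mm.

0.9 mm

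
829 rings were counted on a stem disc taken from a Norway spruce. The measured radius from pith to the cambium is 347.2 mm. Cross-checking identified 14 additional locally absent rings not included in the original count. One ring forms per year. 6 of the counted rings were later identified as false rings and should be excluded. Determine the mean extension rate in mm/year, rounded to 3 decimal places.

Correcting the raw count gives 829 − 6 + 14 = 837 true rings.
347.2 mm over 837 years gives 347.2 / 837 ≈ 0.415 mm/year.

0.415 mm/year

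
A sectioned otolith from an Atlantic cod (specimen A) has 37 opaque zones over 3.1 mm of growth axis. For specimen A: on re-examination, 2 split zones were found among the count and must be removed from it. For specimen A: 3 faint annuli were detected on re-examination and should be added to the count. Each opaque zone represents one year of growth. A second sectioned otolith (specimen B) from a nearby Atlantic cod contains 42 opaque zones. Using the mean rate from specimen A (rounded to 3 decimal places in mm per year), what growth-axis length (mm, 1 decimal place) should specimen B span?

3.4 mm

Specimen A: after corrections the count is 37 − 2 + 3 = 38 opaque zones.
A: Extension rate ≈ 3.1 / 38 = 0.082 mm/year.
Length of B = 0.082 × 42 = 3.4 mm.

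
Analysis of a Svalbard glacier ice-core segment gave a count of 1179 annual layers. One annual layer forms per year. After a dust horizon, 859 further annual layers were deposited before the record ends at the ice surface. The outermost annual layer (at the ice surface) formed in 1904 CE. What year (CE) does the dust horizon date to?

859 annual layers post-date the dust horizon.
Counting back 859 years from 1904 CE places the dust horizon in 1904 − 859 = 1045 CE.

1045 CE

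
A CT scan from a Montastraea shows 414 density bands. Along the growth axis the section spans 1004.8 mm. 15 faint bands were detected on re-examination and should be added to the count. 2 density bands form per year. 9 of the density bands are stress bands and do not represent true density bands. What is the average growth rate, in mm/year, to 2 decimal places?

4.78 mm/year

True density band count = 414 − 9 + 15 = 420.
With 2 density bands per year, 420 / 2 = 210 years.
Mean rate = 1004.8 mm / 210 years ≈ 4.78 mm/year.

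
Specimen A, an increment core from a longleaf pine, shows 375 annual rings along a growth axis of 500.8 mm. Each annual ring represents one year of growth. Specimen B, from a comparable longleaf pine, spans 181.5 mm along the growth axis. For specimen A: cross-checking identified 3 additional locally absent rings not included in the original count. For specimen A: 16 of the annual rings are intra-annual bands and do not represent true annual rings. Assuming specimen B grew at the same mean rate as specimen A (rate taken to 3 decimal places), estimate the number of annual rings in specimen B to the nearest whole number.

131 annual rings

Specimen A: correcting the raw count gives 375 − 16 + 3 = 362 true annual rings.
A: Extension rate ≈ 500.8 / 362 = 1.383 mm per year.
For B, 181.5 / 1.383 = 131.24 years ≈ 131 annual rings.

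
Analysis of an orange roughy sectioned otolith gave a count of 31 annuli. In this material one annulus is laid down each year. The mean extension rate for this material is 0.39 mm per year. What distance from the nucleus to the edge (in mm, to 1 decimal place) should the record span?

12.1 mm

The record spans 31 years at 0.39 mm per year.
Length ≈ 0.39 × 31 = 12.1 mm.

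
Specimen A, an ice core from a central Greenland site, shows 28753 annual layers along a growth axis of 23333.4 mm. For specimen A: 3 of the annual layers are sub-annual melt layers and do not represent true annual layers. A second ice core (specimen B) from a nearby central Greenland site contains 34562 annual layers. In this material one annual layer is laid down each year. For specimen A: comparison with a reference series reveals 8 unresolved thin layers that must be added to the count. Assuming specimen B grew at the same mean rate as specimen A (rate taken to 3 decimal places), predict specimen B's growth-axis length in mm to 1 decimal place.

28029.8 mm

Specimen A: after corrections the count is 28753 − 3 + 8 = 28758 annual layers.
A: Mean rate = 23333.4 mm / 28758 years ≈ 0.811 mm/year.
B's length ≈ 0.811 × 34562 = 28029.8 mm.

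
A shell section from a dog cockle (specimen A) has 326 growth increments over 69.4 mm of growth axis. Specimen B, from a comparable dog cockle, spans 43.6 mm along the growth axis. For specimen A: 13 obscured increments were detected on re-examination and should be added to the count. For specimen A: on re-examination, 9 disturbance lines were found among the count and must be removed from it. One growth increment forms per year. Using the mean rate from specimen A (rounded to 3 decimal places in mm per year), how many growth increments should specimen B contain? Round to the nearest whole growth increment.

208 growth increments

Specimen A: true growth increment count = 326 − 9 + 13 = 330.
A: 69.4 mm over 330 years gives 69.4 / 330 ≈ 0.210 mm/year.
B spans 43.6 / 0.210 = 207.62 years ≈ 208 growth increments.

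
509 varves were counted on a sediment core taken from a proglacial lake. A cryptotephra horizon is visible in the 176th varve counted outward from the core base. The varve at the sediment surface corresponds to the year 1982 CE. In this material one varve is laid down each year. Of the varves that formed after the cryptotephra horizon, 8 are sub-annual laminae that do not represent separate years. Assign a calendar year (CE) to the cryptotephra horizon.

509 − 176 = 333 varves lie beyond the cryptotephra horizon toward the sediment surface.
Excluding 8 false varves: 333 − 8 = 325.
Counting back 325 years from 1982 CE places the cryptotephra horizon in 1982 − 325 = 1657 CE.

1657 CE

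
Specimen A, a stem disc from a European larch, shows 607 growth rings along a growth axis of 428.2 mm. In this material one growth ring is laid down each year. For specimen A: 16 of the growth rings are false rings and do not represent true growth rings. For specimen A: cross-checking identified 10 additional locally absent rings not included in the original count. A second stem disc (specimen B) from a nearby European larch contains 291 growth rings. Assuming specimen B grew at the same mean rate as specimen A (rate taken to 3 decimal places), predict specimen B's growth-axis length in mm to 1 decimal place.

Specimen A: correcting the raw count gives 607 − 16 + 10 = 601 true growth rings.
A: 428.2 mm over 601 years gives 428.2 / 601 ≈ 0.712 mm/year.
B's length ≈ 0.712 × 291 = 207.2 mm.

207.2 mm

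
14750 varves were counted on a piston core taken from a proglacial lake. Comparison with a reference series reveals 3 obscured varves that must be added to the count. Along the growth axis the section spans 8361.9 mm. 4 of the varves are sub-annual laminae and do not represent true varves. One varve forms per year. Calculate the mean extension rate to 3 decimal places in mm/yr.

0.567 mm/yr

After corrections the count is 14750 − 4 + 3 = 14749 varves.
Mean rate = 8361.9 mm / 14749 years ≈ 0.567 mm/yr.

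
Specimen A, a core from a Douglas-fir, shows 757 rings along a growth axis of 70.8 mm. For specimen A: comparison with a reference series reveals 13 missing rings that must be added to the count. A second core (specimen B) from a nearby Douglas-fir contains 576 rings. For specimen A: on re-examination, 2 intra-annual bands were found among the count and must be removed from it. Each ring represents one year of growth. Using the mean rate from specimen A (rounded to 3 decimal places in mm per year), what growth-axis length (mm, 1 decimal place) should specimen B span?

Specimen A: adjusted count: 757 − 2 + 13 = 768 rings.
A: Mean rate = 70.8 mm / 768 years ≈ 0.092 mm per year.
For B, 0.092 mm/year × 576 years = 53.0 mm.

53.0 mm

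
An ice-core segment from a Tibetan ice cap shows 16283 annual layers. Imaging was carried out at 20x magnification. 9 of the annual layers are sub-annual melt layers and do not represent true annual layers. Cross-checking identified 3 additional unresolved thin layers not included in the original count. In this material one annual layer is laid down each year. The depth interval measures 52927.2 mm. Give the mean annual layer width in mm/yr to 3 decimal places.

True annual layer count = 16283 − 9 + 3 = 16277.
Mean rate = 52927.2 mm / 16277 years ≈ 3.252 mm/yr.

3.252 mm/yr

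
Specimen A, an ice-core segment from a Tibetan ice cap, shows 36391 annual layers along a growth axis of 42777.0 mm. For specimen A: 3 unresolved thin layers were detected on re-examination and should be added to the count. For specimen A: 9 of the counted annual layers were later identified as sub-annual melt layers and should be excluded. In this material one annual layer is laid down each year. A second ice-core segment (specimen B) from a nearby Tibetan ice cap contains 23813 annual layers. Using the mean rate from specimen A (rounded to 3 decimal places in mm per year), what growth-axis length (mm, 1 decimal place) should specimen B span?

28004.1 mm

Specimen A: correcting the raw count gives 36391 − 9 + 3 = 36385 true annual layers.
A: 42777.0 mm over 36385 years gives 42777.0 / 36385 ≈ 1.176 mm/year.
For B, 1.176 mm/year × 23813 years = 28004.1 mm.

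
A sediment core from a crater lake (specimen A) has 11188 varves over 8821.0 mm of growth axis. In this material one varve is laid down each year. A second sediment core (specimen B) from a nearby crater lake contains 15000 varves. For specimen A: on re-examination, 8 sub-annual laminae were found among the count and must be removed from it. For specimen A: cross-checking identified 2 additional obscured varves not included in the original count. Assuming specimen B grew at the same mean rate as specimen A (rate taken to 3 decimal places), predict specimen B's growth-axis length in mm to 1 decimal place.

Specimen A: correcting the raw count gives 11188 − 8 + 2 = 11182 true varves.
A: Mean rate = 8821.0 mm / 11182 years ≈ 0.789 mm/year.
B's length ≈ 0.789 × 15000 = 11835.0 mm.

11835.0 mm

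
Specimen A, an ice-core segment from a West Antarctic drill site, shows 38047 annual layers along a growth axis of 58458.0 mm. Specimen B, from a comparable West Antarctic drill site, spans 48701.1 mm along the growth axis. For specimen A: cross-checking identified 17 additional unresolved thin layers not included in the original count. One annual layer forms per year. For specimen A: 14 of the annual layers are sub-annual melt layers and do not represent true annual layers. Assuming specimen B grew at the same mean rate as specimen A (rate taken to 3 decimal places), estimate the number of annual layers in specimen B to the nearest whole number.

Specimen A: true annual layer count = 38047 − 14 + 17 = 38050.
A: Mean rate = 58458.0 mm / 38050 years ≈ 1.536 mm/yr.
For B, 48701.1 / 1.536 = 31706.45 years ≈ 31706 annual layers.

31706 annual layers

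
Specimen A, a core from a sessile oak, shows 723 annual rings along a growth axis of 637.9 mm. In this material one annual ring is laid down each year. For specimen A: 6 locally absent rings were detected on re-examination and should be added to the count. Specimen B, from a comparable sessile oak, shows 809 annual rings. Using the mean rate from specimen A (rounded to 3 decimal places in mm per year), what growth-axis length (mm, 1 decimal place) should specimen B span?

Specimen A: true annual ring count = 723 + 6 = 729.
A: Extension rate ≈ 637.9 / 729 = 0.875 mm/yr.
For B, 0.875 mm/year × 809 years = 707.9 mm.

707.9 mm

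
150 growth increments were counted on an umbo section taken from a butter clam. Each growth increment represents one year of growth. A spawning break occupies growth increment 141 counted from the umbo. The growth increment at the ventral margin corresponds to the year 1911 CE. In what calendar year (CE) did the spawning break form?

1902 CE

150 − 141 = 9 growth increments lie beyond the spawning break toward the ventral margin.
The growth increment at the ventral margin is 1911 CE, so the spawning break dates to 1911 − 9 = 1902 CE.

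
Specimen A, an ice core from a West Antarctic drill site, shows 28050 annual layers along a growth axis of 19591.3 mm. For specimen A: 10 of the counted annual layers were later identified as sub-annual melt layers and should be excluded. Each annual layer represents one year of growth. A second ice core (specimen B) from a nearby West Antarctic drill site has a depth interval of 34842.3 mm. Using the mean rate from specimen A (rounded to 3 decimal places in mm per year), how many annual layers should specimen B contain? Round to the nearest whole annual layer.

49846 annual layers

Specimen A: true annual layer count = 28050 − 10 = 28040.
A: Mean rate = 19591.3 mm / 28040 years ≈ 0.699 mm/year.
B spans 34842.3 / 0.699 = 49845.92 years ≈ 49846 annual layers.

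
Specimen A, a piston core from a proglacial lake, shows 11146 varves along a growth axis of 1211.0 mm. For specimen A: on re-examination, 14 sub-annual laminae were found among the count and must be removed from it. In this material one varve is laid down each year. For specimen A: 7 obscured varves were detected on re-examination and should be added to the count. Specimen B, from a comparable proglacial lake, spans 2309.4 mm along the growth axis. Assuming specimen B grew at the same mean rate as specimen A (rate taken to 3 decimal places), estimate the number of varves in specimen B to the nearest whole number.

21187 varves

Specimen A: true varve count = 11146 − 14 + 7 = 11139.
A: Mean rate = 1211.0 mm / 11139 years ≈ 0.109 mm/year.
Specimen B: 2309.4 mm / 0.109 mm per year = 21187.16 years ≈ 21187 varves.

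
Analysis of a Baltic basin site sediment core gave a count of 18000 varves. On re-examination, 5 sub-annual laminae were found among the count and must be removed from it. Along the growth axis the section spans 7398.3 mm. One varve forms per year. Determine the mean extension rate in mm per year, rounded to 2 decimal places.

0.41 mm per year

True varve count = 18000 − 5 = 17995.
Mean rate = 7398.3 mm / 17995 years ≈ 0.41 mm per year.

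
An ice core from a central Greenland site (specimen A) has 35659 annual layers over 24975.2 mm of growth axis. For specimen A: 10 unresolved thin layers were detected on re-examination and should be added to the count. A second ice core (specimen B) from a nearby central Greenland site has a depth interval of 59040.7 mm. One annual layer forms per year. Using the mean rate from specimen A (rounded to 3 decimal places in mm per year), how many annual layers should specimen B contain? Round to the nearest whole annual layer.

84344 annual layers

Specimen A: correcting the raw count gives 35659 + 10 = 35669 true annual layers.
A: 24975.2 mm over 35669 years gives 24975.2 / 35669 ≈ 0.700 mm/year.
For B, 59040.7 / 0.700 = 84343.86 years ≈ 84344 annual layers.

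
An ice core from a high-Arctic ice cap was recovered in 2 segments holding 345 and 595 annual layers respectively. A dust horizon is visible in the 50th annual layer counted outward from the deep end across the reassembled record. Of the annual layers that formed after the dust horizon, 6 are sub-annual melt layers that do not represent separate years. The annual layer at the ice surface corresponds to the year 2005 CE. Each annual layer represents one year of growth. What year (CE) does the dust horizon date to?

1121 CE

Total annual layers = 345 + 595 = 940.
Between annual layer 50 and the ice surface there are 940 − 50 = 890 annual layers.
Removing the 6 false annual layers leaves 890 − 6 = 884 true annual layers beyond the dust horizon.
2005 − 884 = 1121 CE.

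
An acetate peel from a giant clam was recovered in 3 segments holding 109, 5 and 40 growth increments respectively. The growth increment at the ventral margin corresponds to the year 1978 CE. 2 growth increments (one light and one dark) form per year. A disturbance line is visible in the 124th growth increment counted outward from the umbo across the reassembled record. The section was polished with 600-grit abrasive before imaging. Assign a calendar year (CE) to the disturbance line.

Total growth increments = 109 + 5 + 40 = 154.
Between growth increment 124 and the ventral margin there are 154 − 124 = 30 growth increments.
Dividing by 2 growth increments per year: 30 / 2 = 15 years.
The growth increment at the ventral margin is 1978 CE, so the disturbance line dates to 1978 − 15 = 1963 CE.

1963 CE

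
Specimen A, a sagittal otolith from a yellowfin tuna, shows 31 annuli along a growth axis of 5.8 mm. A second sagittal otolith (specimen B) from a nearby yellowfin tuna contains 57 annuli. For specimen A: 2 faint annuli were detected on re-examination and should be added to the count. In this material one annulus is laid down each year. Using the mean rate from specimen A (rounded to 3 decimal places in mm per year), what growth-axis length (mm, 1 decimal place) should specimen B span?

10.0 mm

Specimen A: correcting the raw count gives 31 + 2 = 33 true annuli.
A: Mean rate = 5.8 mm / 33 years ≈ 0.176 mm/year.
Length of B = 0.176 × 57 = 10.0 mm.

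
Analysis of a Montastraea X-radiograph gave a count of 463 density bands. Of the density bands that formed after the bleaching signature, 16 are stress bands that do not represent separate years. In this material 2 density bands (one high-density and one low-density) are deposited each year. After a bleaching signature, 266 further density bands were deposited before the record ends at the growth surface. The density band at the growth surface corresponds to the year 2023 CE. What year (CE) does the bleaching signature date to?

1898 CE

266 density bands post-date the bleaching signature.
Excluding 16 false density bands: 266 − 16 = 250.
With 2 density bands per year, 250 / 2 = 125 years.
The density band at the growth surface is 2023 CE, so the bleaching signature dates to 2023 − 125 = 1898 CE.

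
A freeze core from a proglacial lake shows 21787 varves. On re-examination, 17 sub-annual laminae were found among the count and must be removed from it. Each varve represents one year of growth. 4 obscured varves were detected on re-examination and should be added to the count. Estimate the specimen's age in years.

21774 years

True varve count = 21787 − 17 + 4 = 21774.
With a one-to-one varve periodicity this is 21774 years.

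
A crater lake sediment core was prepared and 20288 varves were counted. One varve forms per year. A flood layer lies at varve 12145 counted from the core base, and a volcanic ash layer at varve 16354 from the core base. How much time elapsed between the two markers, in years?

4209 yr

Separation: 16354 − 12145 = 4209 varves.
One varve per year makes the interval 4209 years.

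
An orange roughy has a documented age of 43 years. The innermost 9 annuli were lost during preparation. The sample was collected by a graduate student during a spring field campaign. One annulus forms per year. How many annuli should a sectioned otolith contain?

34 annuli

Expected annuli over 43 years: 43.
Subtracting the 9 annuli not captured gives 43 − 9 = 34 annuli in the record.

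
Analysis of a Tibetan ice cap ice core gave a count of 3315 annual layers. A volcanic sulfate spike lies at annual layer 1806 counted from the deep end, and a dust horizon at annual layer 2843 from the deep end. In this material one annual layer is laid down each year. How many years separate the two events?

1037 years

Separation: 2843 − 1806 = 1037 annual layers.
At one annual layer per year, 1037 years elapsed between them.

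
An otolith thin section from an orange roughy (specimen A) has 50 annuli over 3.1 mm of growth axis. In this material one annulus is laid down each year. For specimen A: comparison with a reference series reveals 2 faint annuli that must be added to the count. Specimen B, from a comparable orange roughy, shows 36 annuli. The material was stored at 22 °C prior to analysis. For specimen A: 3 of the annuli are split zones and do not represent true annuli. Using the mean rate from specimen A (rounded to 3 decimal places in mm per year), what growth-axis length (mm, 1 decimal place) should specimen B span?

Specimen A: adjusted count: 50 − 3 + 2 = 49 annuli.
A: Extension rate ≈ 3.1 / 49 = 0.063 mm/yr.
For B, 0.063 mm/year × 36 years = 2.3 mm.

2.3 mm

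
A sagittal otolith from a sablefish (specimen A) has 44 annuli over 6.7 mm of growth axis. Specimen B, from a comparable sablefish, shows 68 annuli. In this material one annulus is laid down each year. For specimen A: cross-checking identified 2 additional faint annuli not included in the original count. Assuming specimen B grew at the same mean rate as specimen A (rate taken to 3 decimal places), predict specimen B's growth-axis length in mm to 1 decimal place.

9.9 mm

Specimen A: true annulus count = 44 + 2 = 46.
A: 6.7 mm over 46 years gives 6.7 / 46 ≈ 0.146 mm/year.
Length of B = 0.146 × 68 = 9.9 mm.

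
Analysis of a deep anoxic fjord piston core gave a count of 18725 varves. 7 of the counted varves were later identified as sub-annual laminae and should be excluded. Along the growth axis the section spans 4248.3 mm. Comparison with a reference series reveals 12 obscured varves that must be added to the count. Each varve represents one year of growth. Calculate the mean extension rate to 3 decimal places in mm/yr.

Correcting the raw count gives 18725 − 7 + 12 = 18730 true varves.
Mean rate = 4248.3 mm / 18730 years ≈ 0.227 mm/yr.

0.227 mm/yr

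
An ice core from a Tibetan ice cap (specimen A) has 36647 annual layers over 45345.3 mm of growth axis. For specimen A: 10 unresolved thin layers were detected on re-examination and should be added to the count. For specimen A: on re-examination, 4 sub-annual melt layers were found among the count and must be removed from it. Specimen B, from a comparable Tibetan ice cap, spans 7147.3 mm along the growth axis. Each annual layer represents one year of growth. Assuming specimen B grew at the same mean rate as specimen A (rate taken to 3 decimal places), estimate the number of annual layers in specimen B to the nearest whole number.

5778 annual layers

Specimen A: true annual layer count = 36647 − 4 + 10 = 36653.
A: Mean rate = 45345.3 mm / 36653 years ≈ 1.237 mm per year.
Specimen B: 7147.3 mm / 1.237 mm per year = 5777.93 years ≈ 5778 annual layers.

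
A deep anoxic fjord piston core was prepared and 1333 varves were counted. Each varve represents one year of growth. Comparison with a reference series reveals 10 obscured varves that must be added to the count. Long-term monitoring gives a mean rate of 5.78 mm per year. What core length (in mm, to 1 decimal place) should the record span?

Correcting the raw count gives 1333 + 10 = 1343 true varves.
Length ≈ 5.78 × 1343 = 7762.5 mm.

7762.5 mm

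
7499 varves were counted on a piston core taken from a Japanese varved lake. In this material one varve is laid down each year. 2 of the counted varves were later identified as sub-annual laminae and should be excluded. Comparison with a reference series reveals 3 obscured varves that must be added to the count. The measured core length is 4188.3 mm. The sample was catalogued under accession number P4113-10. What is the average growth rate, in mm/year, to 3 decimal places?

0.558 mm/year

After corrections the count is 7499 − 2 + 3 = 7500 varves.
Extension rate ≈ 4188.3 / 7500 = 0.558 mm/year.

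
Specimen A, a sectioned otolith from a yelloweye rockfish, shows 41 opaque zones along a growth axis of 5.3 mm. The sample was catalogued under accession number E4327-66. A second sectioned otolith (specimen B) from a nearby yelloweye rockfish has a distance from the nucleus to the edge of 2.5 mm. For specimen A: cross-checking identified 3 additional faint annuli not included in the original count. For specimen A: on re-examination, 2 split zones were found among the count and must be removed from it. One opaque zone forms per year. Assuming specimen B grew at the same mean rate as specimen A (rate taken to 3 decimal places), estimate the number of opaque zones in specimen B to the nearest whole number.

20 opaque zones

Specimen A: adjusted count: 41 − 2 + 3 = 42 opaque zones.
A: Mean rate = 5.3 mm / 42 years ≈ 0.126 mm/yr.
B spans 2.5 / 0.126 = 19.84 years ≈ 20 opaque zones.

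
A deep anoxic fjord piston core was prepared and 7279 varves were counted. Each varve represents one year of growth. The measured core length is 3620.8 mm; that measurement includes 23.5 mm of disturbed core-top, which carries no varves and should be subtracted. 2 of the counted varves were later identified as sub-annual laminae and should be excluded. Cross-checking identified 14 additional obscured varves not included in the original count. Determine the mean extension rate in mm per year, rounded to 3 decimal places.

0.493 mm per year

After corrections the count is 7279 − 2 + 14 = 7291 varves.
Removing the 23.5 mm offcut leaves 3620.8 − 23.5 = 3597.3 mm.
Extension rate ≈ 3597.3 / 7291 = 0.493 mm per year.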